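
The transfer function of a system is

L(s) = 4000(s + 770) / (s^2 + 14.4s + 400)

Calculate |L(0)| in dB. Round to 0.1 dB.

77.7 dB

L(0) = 4000·770 / 400 = 7700
20 log₁₀(7700) ≈ 77.73 dB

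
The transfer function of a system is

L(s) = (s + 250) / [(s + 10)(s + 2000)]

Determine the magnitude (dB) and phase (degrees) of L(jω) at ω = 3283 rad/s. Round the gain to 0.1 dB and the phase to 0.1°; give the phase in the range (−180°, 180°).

-71.7 dB, -62.8°

At s = jω = j3283:
zero (s+250): 250 + j3283 → |·| = √(250²+3283²) = √10840589 ≈ 3292.5, ∠ = arctan(3283/250) ≈ 85.65°
pole (s+10): 10 + j3283 → |·| = √(10²+3283²) = √10778189 ≈ 3283, ∠ = arctan(3283/10) ≈ 89.83°
pole (s+2000): 2000 + j3283 → |·| = √(2000²+3283²) = √14778089 ≈ 3844.2, ∠ = arctan(3283/2000) ≈ 58.65°
|L| = 1 · 3292.5 / 1.2621e+07 ≈ 0.00026087
Gain = 20 log₁₀(0.00026087) ≈ -71.67 dB
∠L = 85.65° − 148.48° = -62.83°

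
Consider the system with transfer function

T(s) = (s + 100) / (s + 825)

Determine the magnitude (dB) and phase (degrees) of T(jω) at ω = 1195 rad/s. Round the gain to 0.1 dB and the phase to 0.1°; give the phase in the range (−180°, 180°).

-1.7 dB, 29.8°

Substitute s = j1195:
Numerator: (j1195) + 100 = 100 + j1195
Denominator: (j1195) + 825 = 825 + j1195
|N| = √(100² + 1195²) ≈ 1199.2, ∠N ≈ 85.22°
|D| = √(825² + 1195²) ≈ 1452.1, ∠D ≈ 55.38°
|T| = 1199.2 / 1452.1 ≈ 0.82584
Gain = 20 log₁₀(0.82584) ≈ -1.66 dB
∠T = 85.22° − 55.38° = 29.84°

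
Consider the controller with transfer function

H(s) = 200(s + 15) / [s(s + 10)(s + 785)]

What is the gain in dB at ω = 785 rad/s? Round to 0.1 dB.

-72.8 dB

At s = jω = j785:
zero (s+15): 15 + j785 → |·| = √(15²+785²) = √616450 ≈ 785.14, ∠ = arctan(785/15) ≈ 88.91°
pole (s+10): 10 + j785 → |·| = √(10²+785²) = √616325 ≈ 785.06, ∠ = arctan(785/10) ≈ 89.27°
pole (s+785): 785 + j785 → |·| = √(785²+785²) = √1232450 ≈ 1110.2, ∠ = arctan(785/785) ≈ 45.00°
pole at origin: |s| = 785, ∠ = 90.00° (in denominator)
|H| = 200 · 785.14 / 6.8419e+08 ≈ 0.00022951
Gain = 20 log₁₀(0.00022951) ≈ -72.78 dB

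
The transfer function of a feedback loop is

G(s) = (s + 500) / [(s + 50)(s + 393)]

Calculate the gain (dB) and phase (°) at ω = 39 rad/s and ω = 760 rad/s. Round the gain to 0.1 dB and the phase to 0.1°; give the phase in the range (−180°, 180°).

ω = 39: -34.0 dB, -39.2°; ω = 760: -57.1 dB, -92.2°

At s = jω = j39:
zero (s+500): 500 + j39 → |·| = √(500²+39²) = √251521 ≈ 501.52, ∠ = arctan(39/500) ≈ 4.46°
pole (s+50): 50 + j39 → |·| = √(50²+39²) = √4021 ≈ 63.411, ∠ = arctan(39/50) ≈ 37.95°
pole (s+393): 393 + j39 → |·| = √(393²+39²) = √155970 ≈ 394.93, ∠ = arctan(39/393) ≈ 5.67°
|G| = 1 · 501.52 / 25043 ≈ 0.020026
Gain = 20 log₁₀(0.020026) ≈ -33.97 dB
∠G = 4.46° − 43.62° = -39.16°

At s = jω = j760:
zero (s+500): 500 + j760 → |·| = √(500²+760²) = √827600 ≈ 909.73, ∠ = arctan(760/500) ≈ 56.66°
pole (s+50): 50 + j760 → |·| = √(50²+760²) = √580100 ≈ 761.64, ∠ = arctan(760/50) ≈ 86.24°
pole (s+393): 393 + j760 → |·| = √(393²+760²) = √732049 ≈ 855.6, ∠ = arctan(760/393) ≈ 62.66°
|G| = 1 · 909.73 / 6.5166e+05 ≈ 0.001396
Gain = 20 log₁₀(0.001396) ≈ -57.10 dB
∠G = 56.66° − 148.90° = -92.24°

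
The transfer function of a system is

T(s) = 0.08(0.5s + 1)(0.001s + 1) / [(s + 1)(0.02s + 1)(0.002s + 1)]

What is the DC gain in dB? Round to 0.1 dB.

-21.9 dB

T(0) = 0.08 · 1 / 1 = 0.08
20 log₁₀(0.08) ≈ -21.94 dB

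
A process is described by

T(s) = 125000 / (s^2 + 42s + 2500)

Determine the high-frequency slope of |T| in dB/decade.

-40 dB/decade

Each pole contributes −20 dB/decade at high frequency; each zero contributes +20 dB/decade.
Net: 0 zero(s) − 2 pole(s) → -40 dB/decade.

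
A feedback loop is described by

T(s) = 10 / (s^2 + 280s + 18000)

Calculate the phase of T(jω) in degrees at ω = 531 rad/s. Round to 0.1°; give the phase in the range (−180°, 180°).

-150.6°

Substitute s = j531:
Numerator: 10 = 10 + j0
Denominator: (j531)^2 + 280(j531) + 18000 = -263961 + j148680
|N| = √(10² + 0²) ≈ 10, ∠N ≈ 0.00°
|D| = √(263961² + 148680²) ≈ 3.0295e+05, ∠D ≈ 150.61°
∠T = 0.00° − 150.61° = -150.61°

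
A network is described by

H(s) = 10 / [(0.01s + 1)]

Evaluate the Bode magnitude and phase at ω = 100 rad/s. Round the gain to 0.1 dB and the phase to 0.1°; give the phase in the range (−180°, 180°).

At ω = 100 rad/s:
pole (1 + j100·0.01) = 1 + j1 → |·| ≈ 1.4142, ∠ ≈ 45.00°
|H| = 10 · 1 / (1.4142) ≈ 7.0711
Gain = 20 log₁₀(7.0711) ≈ 16.99 dB
∠H = (0°) − (45.00°) = -45.00°

17.0 dB, -45.0°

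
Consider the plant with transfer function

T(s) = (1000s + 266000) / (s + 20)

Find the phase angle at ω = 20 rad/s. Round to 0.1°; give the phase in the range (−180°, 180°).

Substitute s = j20:
Numerator: 1000(j20) + 266000 = 266000 + j20000
Denominator: (j20) + 20 = 20 + j20
|N| = √(266000² + 20000²) ≈ 2.6675e+05, ∠N ≈ 4.30°
|D| = √(20² + 20²) ≈ 28.284, ∠D ≈ 45.00°
∠T = 4.30° − 45.00° = -40.70°

-40.7°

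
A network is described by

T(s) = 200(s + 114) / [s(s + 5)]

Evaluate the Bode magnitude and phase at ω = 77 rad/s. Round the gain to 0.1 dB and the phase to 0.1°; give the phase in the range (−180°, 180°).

At s = jω = j77:
zero (s+114): 114 + j77 → |·| = √(114²+77²) = √18925 ≈ 137.57, ∠ = arctan(77/114) ≈ 34.04°
pole (s+5): 5 + j77 → |·| = √(5²+77²) = √5954 ≈ 77.162, ∠ = arctan(77/5) ≈ 86.28°
pole at origin: |s| = 77, ∠ = 90.00° (in denominator)
|T| = 200 · 137.57 / 5941.5 ≈ 4.6308
Gain = 20 log₁₀(4.6308) ≈ 13.31 dB
∠T = 34.04° − 176.28° = -142.24°

13.3 dB, -142.2°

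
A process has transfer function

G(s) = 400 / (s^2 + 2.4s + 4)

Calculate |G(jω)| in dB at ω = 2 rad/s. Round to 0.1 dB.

At s = jω = j2:
quadratic: (j2)² + 2.4·j2 + 4 = 0 + j4.8 → |·| ≈ 4.8, ∠ ≈ 90.00°
|G| = 400 / 4.8 ≈ 83.333
Gain = 20 log₁₀(83.333) ≈ 38.42 dB

38.4 dB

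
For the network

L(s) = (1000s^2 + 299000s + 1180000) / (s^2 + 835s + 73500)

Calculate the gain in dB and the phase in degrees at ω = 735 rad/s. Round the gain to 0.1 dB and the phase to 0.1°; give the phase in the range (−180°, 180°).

Substitute s = j735:
Numerator: 1000(j735)^2 + 299000(j735) + 1180000 = -539045000 + j219765000
Denominator: (j735)^2 + 835(j735) + 73500 = -466725 + j613725
|N| = √(539045000² + 219765000²) ≈ 5.8212e+08, ∠N ≈ 157.82°
|D| = √(466725² + 613725²) ≈ 7.7103e+05, ∠D ≈ 127.25°
|L| = 5.8212e+08 / 7.7103e+05 ≈ 754.99
Gain = 20 log₁₀(754.99) ≈ 57.56 dB
∠L = 157.82° − 127.25° = 30.57°

57.6 dB, 30.6°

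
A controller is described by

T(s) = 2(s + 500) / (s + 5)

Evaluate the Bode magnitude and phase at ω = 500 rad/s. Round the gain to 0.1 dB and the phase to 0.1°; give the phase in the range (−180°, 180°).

At s = jω = j500:
zero (s+500): 500 + j500 → |·| = √(500²+500²) = √500000 ≈ 707.11, ∠ = arctan(500/500) ≈ 45.00°
pole (s+5): 5 + j500 → |·| = √(5²+500²) = √250025 ≈ 500.02, ∠ = arctan(500/5) ≈ 89.43°
|T| = 2 · 707.11 / 500.02 ≈ 2.8283
Gain = 20 log₁₀(2.8283) ≈ 9.03 dB
∠T = 45.00° − 89.43° = -44.43°

9.0 dB, -44.4°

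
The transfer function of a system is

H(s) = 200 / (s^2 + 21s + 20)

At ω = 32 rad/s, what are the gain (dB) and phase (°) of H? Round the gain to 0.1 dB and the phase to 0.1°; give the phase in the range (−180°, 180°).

-15.6 dB, -146.2°

Substitute s = j32:
Numerator: 200 = 200 + j0
Denominator: (j32)^2 + 21(j32) + 20 = -1004 + j672
|N| = √(200² + 0²) ≈ 200, ∠N ≈ 0.00°
|D| = √(1004² + 672²) ≈ 1208.1, ∠D ≈ 146.20°
|H| = 200 / 1208.1 ≈ 0.16555
Gain = 20 log₁₀(0.16555) ≈ -15.62 dB
∠H = 0.00° − 146.20° = -146.20°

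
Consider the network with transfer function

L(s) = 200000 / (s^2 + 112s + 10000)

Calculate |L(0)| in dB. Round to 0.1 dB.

L(0) = 200000 / 10000 = 20
20 log₁₀(20) ≈ 26.02 dB

26.0 dB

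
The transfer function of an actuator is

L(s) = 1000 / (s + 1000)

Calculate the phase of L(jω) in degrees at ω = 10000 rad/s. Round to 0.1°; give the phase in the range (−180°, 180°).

At s = jω = j10000:
pole (s+1000): 1000 + j10000 → |·| = √(1000²+10000²) = √101000000 ≈ 10050, ∠ = arctan(10000/1000) ≈ 84.29°
∠L = 0.00° − 84.29° = -84.29°

-84.3°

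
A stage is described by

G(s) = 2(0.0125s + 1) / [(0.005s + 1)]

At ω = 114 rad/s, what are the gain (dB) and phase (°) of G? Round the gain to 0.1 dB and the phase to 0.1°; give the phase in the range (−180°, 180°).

At ω = 114 rad/s:
zero (1 + j114·0.0125) = 1 + j1.425 → |·| ≈ 1.7409, ∠ ≈ 54.94°
pole (1 + j114·0.005) = 1 + j0.57 → |·| ≈ 1.151, ∠ ≈ 29.68°
|G| = 2 · 1.7409 / (1.151) ≈ 3.025
Gain = 20 log₁₀(3.025) ≈ 9.61 dB
∠G = (54.94°) − (29.68°) = 25.26°

9.6 dB, 25.3°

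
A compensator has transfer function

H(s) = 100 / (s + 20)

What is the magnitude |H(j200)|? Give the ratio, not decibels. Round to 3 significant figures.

Substitute s = j200:
Numerator: 100 = 100 + j0
Denominator: (j200) + 20 = 20 + j200
|N| = √(100² + 0²) ≈ 100, ∠N ≈ 0.00°
|D| = √(20² + 200²) ≈ 201, ∠D ≈ 84.29°
|H| = 100 / 201 ≈ 0.49751

0.498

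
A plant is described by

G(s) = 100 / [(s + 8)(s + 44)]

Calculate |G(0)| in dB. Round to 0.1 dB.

-10.9 dB

G(0) = 100 / (8·44) ≈ 0.28409
20 log₁₀(0.28409) ≈ -10.93 dB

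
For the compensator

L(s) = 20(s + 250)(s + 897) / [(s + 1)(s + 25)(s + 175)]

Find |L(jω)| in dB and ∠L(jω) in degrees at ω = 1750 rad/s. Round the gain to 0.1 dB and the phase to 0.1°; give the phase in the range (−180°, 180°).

At s = jω = j1750:
zero (s+250): 250 + j1750 → |·| = √(250²+1750²) = √3125000 ≈ 1767.8, ∠ = arctan(1750/250) ≈ 81.87°
zero (s+897): 897 + j1750 → |·| = √(897²+1750²) = √3867109 ≈ 1966.5, ∠ = arctan(1750/897) ≈ 62.86°
pole (s+1): 1 + j1750 → |·| = √(1²+1750²) = √3062501 ≈ 1750, ∠ = arctan(1750/1) ≈ 89.97°
pole (s+25): 25 + j1750 → |·| = √(25²+1750²) = √3063125 ≈ 1750.2, ∠ = arctan(1750/25) ≈ 89.18°
pole (s+175): 175 + j1750 → |·| = √(175²+1750²) = √3093125 ≈ 1758.7, ∠ = arctan(1750/175) ≈ 84.29°
|L| = 20 · 3.4764e+06 / 5.3866e+09 ≈ 0.012908
Gain = 20 log₁₀(0.012908) ≈ -37.78 dB
∠L = 144.73° − 263.44° = -118.71°

-37.8 dB, -118.7°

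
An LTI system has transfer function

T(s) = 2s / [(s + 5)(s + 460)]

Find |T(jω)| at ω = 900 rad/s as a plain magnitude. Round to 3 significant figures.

0.00198

At s = jω = j900:
zero at origin: s = j900 → |·| = 900, ∠ = 90.00°
pole (s+5): 5 + j900 → |·| = √(5²+900²) = √810025 ≈ 900.01, ∠ = arctan(900/5) ≈ 89.68°
pole (s+460): 460 + j900 → |·| = √(460²+900²) = √1021600 ≈ 1010.7, ∠ = arctan(900/460) ≈ 62.93°
|T| = 2 · 900 / 9.0964e+05 ≈ 0.0019788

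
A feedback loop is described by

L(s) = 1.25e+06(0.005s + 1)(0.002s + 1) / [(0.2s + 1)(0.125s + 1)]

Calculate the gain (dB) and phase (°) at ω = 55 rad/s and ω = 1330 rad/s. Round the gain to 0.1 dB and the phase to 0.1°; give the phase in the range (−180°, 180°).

ω = 55: 84.6 dB, -144.9°; ω = 1330: 54.7 dB, -28.6°

At ω = 55 rad/s:
zero (1 + j55·0.005) = 1 + j0.275 → |·| ≈ 1.0371, ∠ ≈ 15.38°
zero (1 + j55·0.002) = 1 + j0.11 → |·| ≈ 1.006, ∠ ≈ 6.28°
pole (1 + j55·0.2) = 1 + j11 → |·| ≈ 11.045, ∠ ≈ 84.81°
pole (1 + j55·0.125) = 1 + j6.875 → |·| ≈ 6.9473, ∠ ≈ 81.72°
|L| = 1.25e+06 · 1.0371 · 1.006 / (11.045 · 6.9473) ≈ 16996
Gain = 20 log₁₀(16996) ≈ 84.61 dB
∠L = (15.38° + 6.28°) − (84.81° + 81.72°) = -144.87°

At ω = 1330 rad/s:
zero (1 + j1330·0.005) = 1 + j6.65 → |·| ≈ 6.7248, ∠ ≈ 81.45°
zero (1 + j1330·0.002) = 1 + j2.66 → |·| ≈ 2.8418, ∠ ≈ 69.40°
pole (1 + j1330·0.2) = 1 + j266 → |·| ≈ 266, ∠ ≈ 89.78°
pole (1 + j1330·0.125) = 1 + j166.25 → |·| ≈ 166.25, ∠ ≈ 89.66°
|L| = 1.25e+06 · 6.7248 · 2.8418 / (266 · 166.25) ≈ 540.18
Gain = 20 log₁₀(540.18) ≈ 54.65 dB
∠L = (81.45° + 69.40°) − (89.78° + 89.66°) = -28.59°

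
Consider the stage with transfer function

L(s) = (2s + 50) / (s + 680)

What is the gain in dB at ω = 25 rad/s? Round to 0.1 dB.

-19.7 dB

Substitute s = j25:
Numerator: 2(j25) + 50 = 50 + j50
Denominator: (j25) + 680 = 680 + j25
|N| = √(50² + 50²) ≈ 70.711, ∠N ≈ 45.00°
|D| = √(680² + 25²) ≈ 680.46, ∠D ≈ 2.11°
|L| = 70.711 / 680.46 ≈ 0.10392
Gain = 20 log₁₀(0.10392) ≈ -19.67 dB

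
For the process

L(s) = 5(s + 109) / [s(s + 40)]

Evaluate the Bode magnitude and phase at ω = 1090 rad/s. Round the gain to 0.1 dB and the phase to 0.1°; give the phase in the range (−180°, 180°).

-46.7 dB, -93.6°

At s = jω = j1090:
zero (s+109): 109 + j1090 → |·| = √(109²+1090²) = √1199981 ≈ 1095.4, ∠ = arctan(1090/109) ≈ 84.29°
pole (s+40): 40 + j1090 → |·| = √(40²+1090²) = √1189700 ≈ 1090.7, ∠ = arctan(1090/40) ≈ 87.90°
pole at origin: |s| = 1090, ∠ = 90.00° (in denominator)
|L| = 5 · 1095.4 / 1.1889e+06 ≈ 0.0046068
Gain = 20 log₁₀(0.0046068) ≈ -46.73 dB
∠L = 84.29° − 177.90° = -93.61°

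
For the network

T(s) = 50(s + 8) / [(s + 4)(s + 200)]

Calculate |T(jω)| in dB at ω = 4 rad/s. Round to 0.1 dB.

-8.1 dB

At s = jω = j4:
zero (s+8): 8 + j4 → |·| = √(8²+4²) = √80 ≈ 8.9443, ∠ = arctan(4/8) ≈ 26.57°
pole (s+4): 4 + j4 → |·| = √(4²+4²) = √32 ≈ 5.6569, ∠ = arctan(4/4) ≈ 45.00°
pole (s+200): 200 + j4 → |·| = √(200²+4²) = √40016 ≈ 200.04, ∠ = arctan(4/200) ≈ 1.15°
|T| = 50 · 8.9443 / 1131.6 ≈ 0.39521
Gain = 20 log₁₀(0.39521) ≈ -8.06 dB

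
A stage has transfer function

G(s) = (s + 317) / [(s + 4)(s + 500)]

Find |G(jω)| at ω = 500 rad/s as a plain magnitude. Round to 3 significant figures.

0.00167

At s = jω = j500:
zero (s+317): 317 + j500 → |·| = √(317²+500²) = √350489 ≈ 592.02, ∠ = arctan(500/317) ≈ 57.63°
pole (s+4): 4 + j500 → |·| = √(4²+500²) = √250016 ≈ 500.02, ∠ = arctan(500/4) ≈ 89.54°
pole (s+500): 500 + j500 → |·| = √(500²+500²) = √500000 ≈ 707.11, ∠ = arctan(500/500) ≈ 45.00°
|G| = 1 · 592.02 / 3.5357e+05 ≈ 0.0016744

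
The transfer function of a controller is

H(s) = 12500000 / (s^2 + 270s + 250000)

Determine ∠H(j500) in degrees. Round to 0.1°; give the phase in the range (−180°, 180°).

At s = jω = j500:
quadratic: (j500)² + 270·j500 + 250000 = 0 + j135000 → |·| ≈ 1.35e+05, ∠ ≈ 90.00°
∠H = 0.00° − 90.00° = -90.00°

-90.0°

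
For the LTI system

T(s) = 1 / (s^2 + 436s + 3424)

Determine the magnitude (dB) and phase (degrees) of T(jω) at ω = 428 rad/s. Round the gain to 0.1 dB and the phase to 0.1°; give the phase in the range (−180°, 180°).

-108.3 dB, -133.9°

Substitute s = j428:
Numerator: 1 = 1 + j0
Denominator: (j428)^2 + 436(j428) + 3424 = -179760 + j186608
|N| = √(1² + 0²) ≈ 1, ∠N ≈ 0.00°
|D| = √(179760² + 186608²) ≈ 2.5911e+05, ∠D ≈ 133.93°
|T| = 1 / 2.5911e+05 ≈ 3.8594e-06
Gain = 20 log₁₀(3.8594e-06) ≈ -108.27 dB
∠T = 0.00° − 133.93° = -133.93°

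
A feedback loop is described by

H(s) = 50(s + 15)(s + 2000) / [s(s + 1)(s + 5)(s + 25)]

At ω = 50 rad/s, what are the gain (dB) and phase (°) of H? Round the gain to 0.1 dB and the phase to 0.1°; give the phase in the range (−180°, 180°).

At s = jω = j50:
zero (s+15): 15 + j50 → |·| = √(15²+50²) = √2725 ≈ 52.202, ∠ = arctan(50/15) ≈ 73.30°
zero (s+2000): 2000 + j50 → |·| = √(2000²+50²) = √4002500 ≈ 2000.6, ∠ = arctan(50/2000) ≈ 1.43°
pole (s+1): 1 + j50 → |·| = √(1²+50²) = √2501 ≈ 50.01, ∠ = arctan(50/1) ≈ 88.85°
pole (s+5): 5 + j50 → |·| = √(5²+50²) = √2525 ≈ 50.249, ∠ = arctan(50/5) ≈ 84.29°
pole (s+25): 25 + j50 → |·| = √(25²+50²) = √3125 ≈ 55.902, ∠ = arctan(50/25) ≈ 63.43°
pole at origin: |s| = 50, ∠ = 90.00° (in denominator)
|H| = 50 · 1.0444e+05 / 7.024e+06 ≈ 0.74345
Gain = 20 log₁₀(0.74345) ≈ -2.57 dB
∠H = 74.73° − 326.57° = -251.84° ≡ 108.16° (principal value)

-2.6 dB, 108.2°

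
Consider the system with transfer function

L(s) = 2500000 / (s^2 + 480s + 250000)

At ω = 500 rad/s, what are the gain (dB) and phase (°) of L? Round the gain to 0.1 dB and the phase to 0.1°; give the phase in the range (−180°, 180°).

At s = jω = j500:
quadratic: (j500)² + 480·j500 + 250000 = 0 + j240000 → |·| ≈ 2.4e+05, ∠ ≈ 90.00°
|L| = 2500000 / 2.4e+05 ≈ 10.417
Gain = 20 log₁₀(10.417) ≈ 20.35 dB
∠L = 0.00° − 90.00° = -90.00°

20.4 dB, -90.0°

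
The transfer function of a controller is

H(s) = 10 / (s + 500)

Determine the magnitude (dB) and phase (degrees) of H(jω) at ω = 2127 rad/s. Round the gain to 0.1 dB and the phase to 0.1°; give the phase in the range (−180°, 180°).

At s = jω = j2127:
pole (s+500): 500 + j2127 → |·| = √(500²+2127²) = √4774129 ≈ 2185, ∠ = arctan(2127/500) ≈ 76.77°
|H| = 10 / 2185 ≈ 0.0045767
Gain = 20 log₁₀(0.0045767) ≈ -46.79 dB
∠H = 0.00° − 76.77° = -76.77°

-46.8 dB, -76.8°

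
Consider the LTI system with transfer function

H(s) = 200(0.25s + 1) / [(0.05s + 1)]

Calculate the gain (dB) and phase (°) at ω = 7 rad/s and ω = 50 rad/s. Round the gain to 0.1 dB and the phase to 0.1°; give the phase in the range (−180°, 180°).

At ω = 7 rad/s:
zero (1 + j7·0.25) = 1 + j1.75 → |·| ≈ 2.0156, ∠ ≈ 60.26°
pole (1 + j7·0.05) = 1 + j0.35 → |·| ≈ 1.0595, ∠ ≈ 19.29°
|H| = 200 · 2.0156 / (1.0595) ≈ 380.48
Gain = 20 log₁₀(380.48) ≈ 51.61 dB
∠H = (60.26°) − (19.29°) = 40.97°

At ω = 50 rad/s:
zero (1 + j50·0.25) = 1 + j12.5 → |·| ≈ 12.54, ∠ ≈ 85.43°
pole (1 + j50·0.05) = 1 + j2.5 → |·| ≈ 2.6926, ∠ ≈ 68.20°
|H| = 200 · 12.54 / (2.6926) ≈ 931.44
Gain = 20 log₁₀(931.44) ≈ 59.38 dB
∠H = (85.43°) − (68.20°) = 17.23°

ω = 7: 51.6 dB, 41.0°; ω = 50: 59.4 dB, 17.2°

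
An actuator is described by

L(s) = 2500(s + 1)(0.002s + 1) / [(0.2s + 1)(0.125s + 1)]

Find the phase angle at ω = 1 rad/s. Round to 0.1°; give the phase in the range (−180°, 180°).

At ω = 1 rad/s:
zero (1 + j1·1) = 1 + j1 → |·| ≈ 1.4142, ∠ ≈ 45.00°
zero (1 + j1·0.002) = 1 + j0.002 → |·| ≈ 1, ∠ ≈ 0.11°
pole (1 + j1·0.2) = 1 + j0.2 → |·| ≈ 1.0198, ∠ ≈ 11.31°
pole (1 + j1·0.125) = 1 + j0.125 → |·| ≈ 1.0078, ∠ ≈ 7.13°
∠L = (45.00° + 0.11°) − (11.31° + 7.13°) = 26.67°

26.7°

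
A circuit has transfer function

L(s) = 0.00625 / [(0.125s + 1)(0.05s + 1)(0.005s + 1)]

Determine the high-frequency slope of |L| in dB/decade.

-60 dB/decade

Each pole contributes −20 dB/decade at high frequency; each zero contributes +20 dB/decade.
Net: 0 zero(s) − 3 pole(s) → -60 dB/decade.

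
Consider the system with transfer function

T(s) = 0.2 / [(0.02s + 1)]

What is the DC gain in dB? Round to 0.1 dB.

T(0) = 0.2 · 1 / 1 = 0.2
20 log₁₀(0.2) ≈ -13.98 dB

-14.0 dB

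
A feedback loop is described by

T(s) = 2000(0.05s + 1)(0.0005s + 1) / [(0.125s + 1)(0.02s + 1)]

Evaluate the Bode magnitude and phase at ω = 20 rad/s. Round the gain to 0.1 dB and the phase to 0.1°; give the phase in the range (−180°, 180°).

At ω = 20 rad/s:
zero (1 + j20·0.05) = 1 + j1 → |·| ≈ 1.4142, ∠ ≈ 45.00°
zero (1 + j20·0.0005) = 1 + j0.01 → |·| ≈ 1, ∠ ≈ 0.57°
pole (1 + j20·0.125) = 1 + j2.5 → |·| ≈ 2.6926, ∠ ≈ 68.20°
pole (1 + j20·0.02) = 1 + j0.4 → |·| ≈ 1.077, ∠ ≈ 21.80°
|T| = 2000 · 1.4142 · 1 / (2.6926 · 1.077) ≈ 975.33
Gain = 20 log₁₀(975.33) ≈ 59.78 dB
∠T = (45.00° + 0.57°) − (68.20° + 21.80°) = -44.43°

59.8 dB, -44.4°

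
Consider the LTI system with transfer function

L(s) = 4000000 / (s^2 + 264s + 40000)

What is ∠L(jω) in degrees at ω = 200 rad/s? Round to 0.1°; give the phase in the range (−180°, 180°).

-90.0°

At s = jω = j200:
quadratic: (j200)² + 264·j200 + 40000 = 0 + j52800 → |·| ≈ 52800, ∠ ≈ 90.00°
∠L = 0.00° − 90.00° = -90.00°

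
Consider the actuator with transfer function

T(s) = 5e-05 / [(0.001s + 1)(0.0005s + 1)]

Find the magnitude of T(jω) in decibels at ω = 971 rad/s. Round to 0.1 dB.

At ω = 971 rad/s:
pole (1 + j971·0.001) = 1 + j0.971 → |·| ≈ 1.3939, ∠ ≈ 44.16°
pole (1 + j971·0.0005) = 1 + j0.4855 → |·| ≈ 1.1116, ∠ ≈ 25.90°
|T| = 5e-05 · 1 / (1.3939 · 1.1116) ≈ 3.2269e-05
Gain = 20 log₁₀(3.2269e-05) ≈ -89.82 dB

-89.8 dB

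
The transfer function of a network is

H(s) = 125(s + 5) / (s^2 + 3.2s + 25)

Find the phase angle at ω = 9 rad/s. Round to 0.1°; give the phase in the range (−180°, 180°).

-91.8°

At s = jω = j9:
zero (s+5): 5 + j9 → |·| = √(5²+9²) = √106 ≈ 10.296, ∠ = arctan(9/5) ≈ 60.95°
quadratic: (j9)² + 3.2·j9 + 25 = -56 + j28.8 → |·| ≈ 62.972, ∠ ≈ 152.78°
∠H = 60.95° − 152.78° = -91.83°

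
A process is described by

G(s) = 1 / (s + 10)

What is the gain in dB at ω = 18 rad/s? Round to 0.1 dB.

-26.3 dB

Substitute s = j18:
Numerator: 1 = 1 + j0
Denominator: (j18) + 10 = 10 + j18
|N| = √(1² + 0²) ≈ 1, ∠N ≈ 0.00°
|D| = √(10² + 18²) ≈ 20.591, ∠D ≈ 60.95°
|G| = 1 / 20.591 ≈ 0.048565
Gain = 20 log₁₀(0.048565) ≈ -26.27 dB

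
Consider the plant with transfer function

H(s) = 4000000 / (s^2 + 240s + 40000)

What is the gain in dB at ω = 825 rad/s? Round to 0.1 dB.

At s = jω = j825:
quadratic: (j825)² + 240·j825 + 40000 = -640625 + j198000 → |·| ≈ 6.7053e+05, ∠ ≈ 162.83°
|H| = 4000000 / 6.7053e+05 ≈ 5.9654
Gain = 20 log₁₀(5.9654) ≈ 15.51 dB

15.5 dB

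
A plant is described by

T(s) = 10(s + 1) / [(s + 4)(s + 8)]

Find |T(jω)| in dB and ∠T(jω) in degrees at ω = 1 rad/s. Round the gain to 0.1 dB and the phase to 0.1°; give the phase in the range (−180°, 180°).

-7.4 dB, 23.8°

At s = jω = j1:
zero (s+1): 1 + j1 → |·| = √(1²+1²) = √2 ≈ 1.4142, ∠ = arctan(1/1) ≈ 45.00°
pole (s+4): 4 + j1 → |·| = √(4²+1²) = √17 ≈ 4.1231, ∠ = arctan(1/4) ≈ 14.04°
pole (s+8): 8 + j1 → |·| = √(8²+1²) = √65 ≈ 8.0623, ∠ = arctan(1/8) ≈ 7.13°
|T| = 10 · 1.4142 / 33.242 ≈ 0.42543
Gain = 20 log₁₀(0.42543) ≈ -7.42 dB
∠T = 45.00° − 21.17° = 23.83°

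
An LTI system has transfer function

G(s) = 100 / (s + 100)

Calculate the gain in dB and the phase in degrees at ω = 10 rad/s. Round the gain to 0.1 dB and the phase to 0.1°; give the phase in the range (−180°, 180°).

Substitute s = j10:
Numerator: 100 = 100 + j0
Denominator: (j10) + 100 = 100 + j10
|N| = √(100² + 0²) ≈ 100, ∠N ≈ 0.00°
|D| = √(100² + 10²) ≈ 100.5, ∠D ≈ 5.71°
|G| = 100 / 100.5 ≈ 0.99502
Gain = 20 log₁₀(0.99502) ≈ -0.04 dB
∠G = 0.00° − 5.71° = -5.71°

-0.0 dB, -5.7°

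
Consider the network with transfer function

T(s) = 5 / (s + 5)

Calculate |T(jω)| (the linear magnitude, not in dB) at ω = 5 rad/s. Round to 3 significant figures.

At s = jω = j5:
pole (s+5): 5 + j5 → |·| = √(5²+5²) = √50 ≈ 7.0711, ∠ = arctan(5/5) ≈ 45.00°
|T| = 5 / 7.0711 ≈ 0.7071

0.707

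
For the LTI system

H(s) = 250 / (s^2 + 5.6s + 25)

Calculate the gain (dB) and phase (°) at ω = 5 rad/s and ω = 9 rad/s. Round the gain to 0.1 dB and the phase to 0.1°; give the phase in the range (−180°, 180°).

At s = jω = j5:
quadratic: (j5)² + 5.6·j5 + 25 = 0 + j28 → |·| ≈ 28, ∠ ≈ 90.00°
|H| = 250 / 28 ≈ 8.9286
Gain = 20 log₁₀(8.9286) ≈ 19.02 dB
∠H = 0.00° − 90.00° = -90.00°

At s = jω = j9:
quadratic: (j9)² + 5.6·j9 + 25 = -56 + j50.4 → |·| ≈ 75.34, ∠ ≈ 138.01°
|H| = 250 / 75.34 ≈ 3.3183
Gain = 20 log₁₀(3.3183) ≈ 10.42 dB
∠H = 0.00° − 138.01° = -138.01°

ω = 5: 19.0 dB, -90.0°; ω = 9: 10.4 dB, -138.0°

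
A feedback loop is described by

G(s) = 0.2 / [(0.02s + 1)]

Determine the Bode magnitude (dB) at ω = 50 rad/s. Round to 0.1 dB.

-17.0 dB

At ω = 50 rad/s:
pole (1 + j50·0.02) = 1 + j1 → |·| ≈ 1.4142, ∠ ≈ 45.00°
|G| = 0.2 · 1 / (1.4142) ≈ 0.14142
Gain = 20 log₁₀(0.14142) ≈ -16.99 dB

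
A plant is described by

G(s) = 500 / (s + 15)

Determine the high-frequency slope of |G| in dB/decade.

-20 dB/decade

Each pole contributes −20 dB/decade at high frequency; each zero contributes +20 dB/decade.
Net: 0 zero(s) − 1 pole(s) → -20 dB/decade.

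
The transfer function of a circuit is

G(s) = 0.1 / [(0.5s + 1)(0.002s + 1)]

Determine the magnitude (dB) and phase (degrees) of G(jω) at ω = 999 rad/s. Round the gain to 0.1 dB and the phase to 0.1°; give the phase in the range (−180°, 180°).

At ω = 999 rad/s:
pole (1 + j999·0.5) = 1 + j499.5 → |·| ≈ 499.5, ∠ ≈ 89.89°
pole (1 + j999·0.002) = 1 + j1.998 → |·| ≈ 2.2343, ∠ ≈ 63.41°
|G| = 0.1 · 1 / (499.5 · 2.2343) ≈ 8.9603e-05
Gain = 20 log₁₀(8.9603e-05) ≈ -80.95 dB
∠G = (0°) − (89.89° + 63.41°) = -153.30°

-81.0 dB, -153.3°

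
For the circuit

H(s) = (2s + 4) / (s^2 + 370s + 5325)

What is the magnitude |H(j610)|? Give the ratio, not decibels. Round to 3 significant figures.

0.00283

Substitute s = j610:
Numerator: 2(j610) + 4 = 4 + j1220
Denominator: (j610)^2 + 370(j610) + 5325 = -366775 + j225700
|N| = √(4² + 1220²) ≈ 1220, ∠N ≈ 89.81°
|D| = √(366775² + 225700²) ≈ 4.3066e+05, ∠D ≈ 148.39°
|H| = 1220 / 4.3066e+05 ≈ 0.0028329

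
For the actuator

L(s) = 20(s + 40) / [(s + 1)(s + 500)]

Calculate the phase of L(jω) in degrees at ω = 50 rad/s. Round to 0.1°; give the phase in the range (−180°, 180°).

At s = jω = j50:
zero (s+40): 40 + j50 → |·| = √(40²+50²) = √4100 ≈ 64.031, ∠ = arctan(50/40) ≈ 51.34°
pole (s+1): 1 + j50 → |·| = √(1²+50²) = √2501 ≈ 50.01, ∠ = arctan(50/1) ≈ 88.85°
pole (s+500): 500 + j50 → |·| = √(500²+50²) = √252500 ≈ 502.49, ∠ = arctan(50/500) ≈ 5.71°
∠L = 51.34° − 94.56° = -43.22°

-43.2°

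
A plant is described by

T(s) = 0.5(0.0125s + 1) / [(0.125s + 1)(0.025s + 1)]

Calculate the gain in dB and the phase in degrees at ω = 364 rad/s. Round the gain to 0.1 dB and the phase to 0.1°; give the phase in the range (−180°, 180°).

-45.1 dB, -94.9°

At ω = 364 rad/s:
zero (1 + j364·0.0125) = 1 + j4.55 → |·| ≈ 4.6586, ∠ ≈ 77.60°
pole (1 + j364·0.125) = 1 + j45.5 → |·| ≈ 45.511, ∠ ≈ 88.74°
pole (1 + j364·0.025) = 1 + j9.1 → |·| ≈ 9.1548, ∠ ≈ 83.73°
|T| = 0.5 · 4.6586 / (45.511 · 9.1548) ≈ 0.0055906
Gain = 20 log₁₀(0.0055906) ≈ -45.05 dB
∠T = (77.60°) − (88.74° + 83.73°) = -94.87°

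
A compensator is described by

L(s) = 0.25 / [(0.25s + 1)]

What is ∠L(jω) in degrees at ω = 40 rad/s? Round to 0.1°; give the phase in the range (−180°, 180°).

-84.3°

At ω = 40 rad/s:
pole (1 + j40·0.25) = 1 + j10 → |·| ≈ 10.05, ∠ ≈ 84.29°
∠L = (0°) − (84.29°) = -84.29°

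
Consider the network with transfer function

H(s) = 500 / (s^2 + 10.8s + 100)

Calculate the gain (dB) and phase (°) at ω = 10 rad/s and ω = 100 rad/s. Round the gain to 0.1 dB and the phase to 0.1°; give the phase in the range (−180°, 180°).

ω = 10: 13.3 dB, -90.0°; ω = 100: -26.0 dB, -173.8°

At s = jω = j10:
quadratic: (j10)² + 10.8·j10 + 100 = 0 + j108 → |·| ≈ 108, ∠ ≈ 90.00°
|H| = 500 / 108 ≈ 4.6296
Gain = 20 log₁₀(4.6296) ≈ 13.31 dB
∠H = 0.00° − 90.00° = -90.00°

At s = jω = j100:
quadratic: (j100)² + 10.8·j100 + 100 = -9900 + j1080 → |·| ≈ 9958.7, ∠ ≈ 173.77°
|H| = 500 / 9958.7 ≈ 0.050207
Gain = 20 log₁₀(0.050207) ≈ -25.98 dB
∠H = 0.00° − 173.77° = -173.77°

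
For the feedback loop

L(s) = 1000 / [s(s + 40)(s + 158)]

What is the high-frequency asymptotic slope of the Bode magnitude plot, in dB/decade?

-60 dB/decade

Each pole contributes −20 dB/decade at high frequency; each zero contributes +20 dB/decade.
Net: 0 zero(s) − 3 pole(s) → -60 dB/decade.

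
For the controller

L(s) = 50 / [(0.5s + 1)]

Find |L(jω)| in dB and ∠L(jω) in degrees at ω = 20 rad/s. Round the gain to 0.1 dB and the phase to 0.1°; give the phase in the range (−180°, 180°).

At ω = 20 rad/s:
pole (1 + j20·0.5) = 1 + j10 → |·| ≈ 10.05, ∠ ≈ 84.29°
|L| = 50 · 1 / (10.05) ≈ 4.9751
Gain = 20 log₁₀(4.9751) ≈ 13.94 dB
∠L = (0°) − (84.29°) = -84.29°

13.9 dB, -84.3°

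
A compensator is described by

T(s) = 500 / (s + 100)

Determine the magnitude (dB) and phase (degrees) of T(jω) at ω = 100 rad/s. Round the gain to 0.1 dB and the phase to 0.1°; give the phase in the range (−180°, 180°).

At s = jω = j100:
pole (s+100): 100 + j100 → |·| = √(100²+100²) = √20000 ≈ 141.42, ∠ = arctan(100/100) ≈ 45.00°
|T| = 500 / 141.42 ≈ 3.5356
Gain = 20 log₁₀(3.5356) ≈ 10.97 dB
∠T = 0.00° − 45.00° = -45.00°

11.0 dB, -45.0°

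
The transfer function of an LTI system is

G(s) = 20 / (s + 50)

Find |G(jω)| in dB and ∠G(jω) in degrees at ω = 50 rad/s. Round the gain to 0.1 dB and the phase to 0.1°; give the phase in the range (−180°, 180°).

-11.0 dB, -45.0°

At s = jω = j50:
pole (s+50): 50 + j50 → |·| = √(50²+50²) = √5000 ≈ 70.711, ∠ = arctan(50/50) ≈ 45.00°
|G| = 20 / 70.711 ≈ 0.28284
Gain = 20 log₁₀(0.28284) ≈ -10.97 dB
∠G = 0.00° − 45.00° = -45.00°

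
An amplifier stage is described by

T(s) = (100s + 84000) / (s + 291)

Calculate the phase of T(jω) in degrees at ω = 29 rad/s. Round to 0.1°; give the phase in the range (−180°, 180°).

-3.7°

Substitute s = j29:
Numerator: 100(j29) + 84000 = 84000 + j2900
Denominator: (j29) + 291 = 291 + j29
|N| = √(84000² + 2900²) ≈ 84050, ∠N ≈ 1.98°
|D| = √(291² + 29²) ≈ 292.44, ∠D ≈ 5.69°
∠T = 1.98° − 5.69° = -3.71°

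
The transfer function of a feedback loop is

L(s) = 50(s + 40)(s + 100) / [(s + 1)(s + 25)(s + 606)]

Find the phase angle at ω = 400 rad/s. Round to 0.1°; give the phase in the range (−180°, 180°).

-49.5°

At s = jω = j400:
zero (s+40): 40 + j400 → |·| = √(40²+400²) = √161600 ≈ 402, ∠ = arctan(400/40) ≈ 84.29°
zero (s+100): 100 + j400 → |·| = √(100²+400²) = √170000 ≈ 412.31, ∠ = arctan(400/100) ≈ 75.96°
pole (s+1): 1 + j400 → |·| = √(1²+400²) = √160001 ≈ 400, ∠ = arctan(400/1) ≈ 89.86°
pole (s+25): 25 + j400 → |·| = √(25²+400²) = √160625 ≈ 400.78, ∠ = arctan(400/25) ≈ 86.42°
pole (s+606): 606 + j400 → |·| = √(606²+400²) = √527236 ≈ 726.11, ∠ = arctan(400/606) ≈ 33.43°
∠L = 160.25° − 209.71° = -49.46°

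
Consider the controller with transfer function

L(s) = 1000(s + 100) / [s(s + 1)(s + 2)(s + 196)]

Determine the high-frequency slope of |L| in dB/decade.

Each pole contributes −20 dB/decade at high frequency; each zero contributes +20 dB/decade.
Net: 1 zero(s) − 4 pole(s) → -60 dB/decade.

-60 dB/decade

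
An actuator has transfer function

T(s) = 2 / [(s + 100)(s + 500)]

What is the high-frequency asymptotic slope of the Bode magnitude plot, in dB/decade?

Each pole contributes −20 dB/decade at high frequency; each zero contributes +20 dB/decade.
Net: 0 zero(s) − 2 pole(s) → -40 dB/decade.

-40 dB/decade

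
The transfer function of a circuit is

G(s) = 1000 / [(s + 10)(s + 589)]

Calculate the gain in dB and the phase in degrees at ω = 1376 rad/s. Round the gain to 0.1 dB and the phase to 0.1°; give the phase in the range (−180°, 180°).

-66.3 dB, -156.4°

At s = jω = j1376:
pole (s+10): 10 + j1376 → |·| = √(10²+1376²) = √1893476 ≈ 1376, ∠ = arctan(1376/10) ≈ 89.58°
pole (s+589): 589 + j1376 → |·| = √(589²+1376²) = √2240297 ≈ 1496.8, ∠ = arctan(1376/589) ≈ 66.83°
|G| = 1000 / 2.0596e+06 ≈ 0.00048553
Gain = 20 log₁₀(0.00048553) ≈ -66.28 dB
∠G = 0.00° − 156.41° = -156.41°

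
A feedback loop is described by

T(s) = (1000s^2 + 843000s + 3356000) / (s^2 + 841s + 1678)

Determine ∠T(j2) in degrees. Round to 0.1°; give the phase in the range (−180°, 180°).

-18.4°

Substitute s = j2:
Numerator: 1000(j2)^2 + 843000(j2) + 3356000 = 3352000 + j1686000
Denominator: (j2)^2 + 841(j2) + 1678 = 1674 + j1682
|N| = √(3352000² + 1686000²) ≈ 3.7521e+06, ∠N ≈ 26.70°
|D| = √(1674² + 1682²) ≈ 2373.1, ∠D ≈ 45.14°
∠T = 26.70° − 45.14° = -18.44°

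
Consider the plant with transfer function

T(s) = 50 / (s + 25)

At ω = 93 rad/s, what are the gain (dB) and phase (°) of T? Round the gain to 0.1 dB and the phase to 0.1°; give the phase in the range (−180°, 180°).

-5.7 dB, -75.0°

Substitute s = j93:
Numerator: 50 = 50 + j0
Denominator: (j93) + 25 = 25 + j93
|N| = √(50² + 0²) ≈ 50, ∠N ≈ 0.00°
|D| = √(25² + 93²) ≈ 96.302, ∠D ≈ 74.95°
|T| = 50 / 96.302 ≈ 0.5192
Gain = 20 log₁₀(0.5192) ≈ -5.69 dB
∠T = 0.00° − 74.95° = -74.95°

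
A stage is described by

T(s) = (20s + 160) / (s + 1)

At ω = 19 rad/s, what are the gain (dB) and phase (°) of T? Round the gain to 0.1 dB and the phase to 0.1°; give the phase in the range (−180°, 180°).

Substitute s = j19:
Numerator: 20(j19) + 160 = 160 + j380
Denominator: (j19) + 1 = 1 + j19
|N| = √(160² + 380²) ≈ 412.31, ∠N ≈ 67.17°
|D| = √(1² + 19²) ≈ 19.026, ∠D ≈ 86.99°
|T| = 412.31 / 19.026 ≈ 21.671
Gain = 20 log₁₀(21.671) ≈ 26.72 dB
∠T = 67.17° − 86.99° = -19.82°

26.7 dB, -19.8°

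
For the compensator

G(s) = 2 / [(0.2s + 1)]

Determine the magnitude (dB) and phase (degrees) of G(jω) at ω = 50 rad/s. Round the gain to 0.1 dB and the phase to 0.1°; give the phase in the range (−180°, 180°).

-14.0 dB, -84.3°

At ω = 50 rad/s:
pole (1 + j50·0.2) = 1 + j10 → |·| ≈ 10.05, ∠ ≈ 84.29°
|G| = 2 · 1 / (10.05) ≈ 0.199
Gain = 20 log₁₀(0.199) ≈ -14.02 dB
∠G = (0°) − (84.29°) = -84.29°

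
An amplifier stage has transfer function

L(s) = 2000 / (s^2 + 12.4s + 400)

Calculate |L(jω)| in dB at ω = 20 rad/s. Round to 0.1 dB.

At s = jω = j20:
quadratic: (j20)² + 12.4·j20 + 400 = 0 + j248 → |·| ≈ 248, ∠ ≈ 90.00°
|L| = 2000 / 248 ≈ 8.0645
Gain = 20 log₁₀(8.0645) ≈ 18.13 dB

18.1 dB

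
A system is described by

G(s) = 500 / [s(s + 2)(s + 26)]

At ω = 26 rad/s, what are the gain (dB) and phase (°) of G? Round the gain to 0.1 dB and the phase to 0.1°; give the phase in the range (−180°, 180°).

-34.0 dB, 139.4°

At s = jω = j26:
pole (s+2): 2 + j26 → |·| = √(2²+26²) = √680 ≈ 26.077, ∠ = arctan(26/2) ≈ 85.60°
pole (s+26): 26 + j26 → |·| = √(26²+26²) = √1352 ≈ 36.77, ∠ = arctan(26/26) ≈ 45.00°
pole at origin: |s| = 26, ∠ = 90.00° (in denominator)
|G| = 500 / 24930 ≈ 0.020056
Gain = 20 log₁₀(0.020056) ≈ -33.96 dB
∠G = 0.00° − 220.60° = -220.60° ≡ 139.40° (principal value)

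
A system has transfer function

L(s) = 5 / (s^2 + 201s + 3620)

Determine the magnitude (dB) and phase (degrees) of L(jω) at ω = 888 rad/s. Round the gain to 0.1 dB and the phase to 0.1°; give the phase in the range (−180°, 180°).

-104.1 dB, -167.2°

Substitute s = j888:
Numerator: 5 = 5 + j0
Denominator: (j888)^2 + 201(j888) + 3620 = -784924 + j178488
|N| = √(5² + 0²) ≈ 5, ∠N ≈ 0.00°
|D| = √(784924² + 178488²) ≈ 8.0496e+05, ∠D ≈ 167.19°
|L| = 5 / 8.0496e+05 ≈ 6.2115e-06
Gain = 20 log₁₀(6.2115e-06) ≈ -104.14 dB
∠L = 0.00° − 167.19° = -167.19°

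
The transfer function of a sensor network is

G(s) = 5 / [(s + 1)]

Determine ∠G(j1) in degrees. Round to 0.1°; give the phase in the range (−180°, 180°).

At ω = 1 rad/s:
pole (1 + j1·1) = 1 + j1 → |·| ≈ 1.4142, ∠ ≈ 45.00°
∠G = (0°) − (45.00°) = -45.00°

-45.0°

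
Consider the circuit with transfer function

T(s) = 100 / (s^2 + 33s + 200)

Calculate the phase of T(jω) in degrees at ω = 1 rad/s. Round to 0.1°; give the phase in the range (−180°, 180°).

Substitute s = j1:
Numerator: 100 = 100 + j0
Denominator: (j1)^2 + 33(j1) + 200 = 199 + j33
|N| = √(100² + 0²) ≈ 100, ∠N ≈ 0.00°
|D| = √(199² + 33²) ≈ 201.72, ∠D ≈ 9.42°
∠T = 0.00° − 9.42° = -9.42°

-9.4°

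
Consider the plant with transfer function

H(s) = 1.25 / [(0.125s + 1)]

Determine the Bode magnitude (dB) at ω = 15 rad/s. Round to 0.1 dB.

At ω = 15 rad/s:
pole (1 + j15·0.125) = 1 + j1.875 → |·| ≈ 2.125, ∠ ≈ 61.93°
|H| = 1.25 · 1 / (2.125) ≈ 0.58824
Gain = 20 log₁₀(0.58824) ≈ -4.61 dB

-4.6 dB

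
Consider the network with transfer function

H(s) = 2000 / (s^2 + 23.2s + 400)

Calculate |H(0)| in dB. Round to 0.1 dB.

H(0) = 2000 / 400 = 5
20 log₁₀(5) ≈ 13.98 dB

14.0 dB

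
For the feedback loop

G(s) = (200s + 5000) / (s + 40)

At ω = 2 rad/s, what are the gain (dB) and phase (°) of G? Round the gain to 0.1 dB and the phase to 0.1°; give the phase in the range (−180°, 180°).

Substitute s = j2:
Numerator: 200(j2) + 5000 = 5000 + j400
Denominator: (j2) + 40 = 40 + j2
|N| = √(5000² + 400²) ≈ 5016, ∠N ≈ 4.57°
|D| = √(40² + 2²) ≈ 40.05, ∠D ≈ 2.86°
|G| = 5016 / 40.05 ≈ 125.24
Gain = 20 log₁₀(125.24) ≈ 41.95 dB
∠G = 4.57° − 2.86° = 1.71°

42.0 dB, 1.7°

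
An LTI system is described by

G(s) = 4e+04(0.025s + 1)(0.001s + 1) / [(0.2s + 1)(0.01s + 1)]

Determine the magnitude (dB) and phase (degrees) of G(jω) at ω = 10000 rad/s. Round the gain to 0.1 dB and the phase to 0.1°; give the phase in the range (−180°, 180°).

At ω = 10000 rad/s:
zero (1 + j10000·0.025) = 1 + j250 → |·| ≈ 250, ∠ ≈ 89.77°
zero (1 + j10000·0.001) = 1 + j10 → |·| ≈ 10.05, ∠ ≈ 84.29°
pole (1 + j10000·0.2) = 1 + j2000 → |·| ≈ 2000, ∠ ≈ 89.97°
pole (1 + j10000·0.01) = 1 + j100 → |·| ≈ 100, ∠ ≈ 89.43°
|G| = 4e+04 · 250 · 10.05 / (2000 · 100) ≈ 502.5
Gain = 20 log₁₀(502.5) ≈ 54.02 dB
∠G = (89.77° + 84.29°) − (89.97° + 89.43°) = -5.34°

54.0 dB, -5.3°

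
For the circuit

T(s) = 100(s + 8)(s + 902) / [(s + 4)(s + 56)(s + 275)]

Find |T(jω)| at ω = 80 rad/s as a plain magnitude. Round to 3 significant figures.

At s = jω = j80:
zero (s+8): 8 + j80 → |·| = √(8²+80²) = √6464 ≈ 80.399, ∠ = arctan(80/8) ≈ 84.29°
zero (s+902): 902 + j80 → |·| = √(902²+80²) = √820004 ≈ 905.54, ∠ = arctan(80/902) ≈ 5.07°
pole (s+4): 4 + j80 → |·| = √(4²+80²) = √6416 ≈ 80.1, ∠ = arctan(80/4) ≈ 87.14°
pole (s+56): 56 + j80 → |·| = √(56²+80²) = √9536 ≈ 97.652, ∠ = arctan(80/56) ≈ 55.01°
pole (s+275): 275 + j80 → |·| = √(275²+80²) = √82025 ≈ 286.4, ∠ = arctan(80/275) ≈ 16.22°
|T| = 100 · 72805 / 2.2402e+06 ≈ 3.2499

3.25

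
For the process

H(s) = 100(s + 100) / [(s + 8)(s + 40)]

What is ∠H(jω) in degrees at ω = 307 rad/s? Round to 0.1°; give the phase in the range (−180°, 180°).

-99.1°

At s = jω = j307:
zero (s+100): 100 + j307 → |·| = √(100²+307²) = √104249 ≈ 322.88, ∠ = arctan(307/100) ≈ 71.96°
pole (s+8): 8 + j307 → |·| = √(8²+307²) = √94313 ≈ 307.1, ∠ = arctan(307/8) ≈ 88.51°
pole (s+40): 40 + j307 → |·| = √(40²+307²) = √95849 ≈ 309.59, ∠ = arctan(307/40) ≈ 82.58°
∠H = 71.96° − 171.09° = -99.13°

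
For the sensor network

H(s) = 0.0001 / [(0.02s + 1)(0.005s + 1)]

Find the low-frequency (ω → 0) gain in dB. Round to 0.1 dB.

-80.0 dB

H(0) = 0.0001 · 1 / 1 = 0.0001
20 log₁₀(0.0001) ≈ -80.00 dB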